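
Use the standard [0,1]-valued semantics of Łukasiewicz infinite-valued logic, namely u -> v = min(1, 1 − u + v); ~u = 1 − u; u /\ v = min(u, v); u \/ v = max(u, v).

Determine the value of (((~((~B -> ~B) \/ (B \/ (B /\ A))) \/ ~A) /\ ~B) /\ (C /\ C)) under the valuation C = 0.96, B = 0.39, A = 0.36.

~B: Łukasiewicz ¬ gives 1 − 0.39 = 0.61
~B: Łukasiewicz ¬ gives 1 − 0.39 = 0.61
(~B -> ~B): min(1, 1 − 0.61 + 0.61) = 1
(B /\ A) = min(0.39, 0.36) = 0.36
(B \/ (B /\ A)) = max(0.39, 0.36) = 0.39
((~B -> ~B) \/ (B \/ (B /\ A))) = max(1, 0.39) = 1
~((~B -> ~B) \/ (B \/ (B /\ A))): Łukasiewicz ¬ gives 1 − 1 = 0
~A: Łukasiewicz ¬ gives 1 − 0.36 = 0.64
(~((~B -> ~B) \/ (B \/ (B /\ A))) \/ ~A) = max(0, 0.64) = 0.64
~B: Łukasiewicz ¬ gives 1 − 0.39 = 0.61
((~((~B -> ~B) \/ (B \/ (B /\ A))) \/ ~A) /\ ~B) = min(0.64, 0.61) = 0.61
(C /\ C) = min(0.96, 0.96) = 0.96
(((~((~B -> ~B) \/ (B \/ (B /\ A))) \/ ~A) /\ ~B) /\ (C /\ C)) = min(0.61, 0.96) = 0.61

0.61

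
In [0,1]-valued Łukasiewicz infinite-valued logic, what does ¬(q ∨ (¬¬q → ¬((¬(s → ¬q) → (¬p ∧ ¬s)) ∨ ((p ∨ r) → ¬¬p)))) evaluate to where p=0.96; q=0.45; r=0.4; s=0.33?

¬q: Łukasiewicz ¬ gives 1 − 0.45 = 0.55
¬¬q: Łukasiewicz ¬ gives 1 − 0.55 = 0.45
¬q: Łukasiewicz ¬ gives 1 − 0.45 = 0.55
(s → ¬q): min(1, 1 − 0.33 + 0.55) = 1
¬(s → ¬q): Łukasiewicz ¬ gives 1 − 1 = 0
¬p: Łukasiewicz ¬ gives 1 − 0.96 = 0.04
¬s: Łukasiewicz ¬ gives 1 − 0.33 = 0.67
(¬p ∧ ¬s) = min(0.04, 0.67) = 0.04
(¬(s → ¬q) → (¬p ∧ ¬s)): min(1, 1 − 0 + 0.04) = 1
(p ∨ r) = max(0.96, 0.4) = 0.96
¬p: Łukasiewicz ¬ gives 1 − 0.96 = 0.04
¬¬p: Łukasiewicz ¬ gives 1 − 0.04 = 0.96
((p ∨ r) → ¬¬p): min(1, 1 − 0.96 + 0.96) = 1
((¬(s → ¬q) → (¬p ∧ ¬s)) ∨ ((p ∨ r) → ¬¬p)) = max(1, 1) = 1
¬((¬(s → ¬q) → (¬p ∧ ¬s)) ∨ ((p ∨ r) → ¬¬p)): Łukasiewicz ¬ gives 1 − 1 = 0
(¬¬q → ¬((¬(s → ¬q) → (¬p ∧ ¬s)) ∨ ((p ∨ r) → ¬¬p))): min(1, 1 − 0.45 + 0) = 0.55
(q ∨ (¬¬q → ¬((¬(s → ¬q) → (¬p ∧ ¬s)) ∨ ((p ∨ r) → ¬¬p)))) = max(0.45, 0.55) = 0.55
¬(q ∨ (¬¬q → ¬((¬(s → ¬q) → (¬p ∧ ¬s)) ∨ ((p ∨ r) → ¬¬p)))): Łukasiewicz ¬ gives 1 − 0.55 = 0.45

0.45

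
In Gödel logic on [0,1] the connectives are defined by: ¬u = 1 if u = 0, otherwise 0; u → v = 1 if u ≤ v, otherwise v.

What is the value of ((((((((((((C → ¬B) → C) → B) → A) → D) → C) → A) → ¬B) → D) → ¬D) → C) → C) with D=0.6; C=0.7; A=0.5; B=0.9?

¬B: Gödel ¬ of 0.9 = 0 (operand ≠ 0)
(C → ¬B): 0.7 > 0, so result = 0
((C → ¬B) → C): 0 ≤ 0.7, so result = 1
(((C → ¬B) → C) → B): 1 > 0.9, so result = 0.9
((((C → ¬B) → C) → B) → A): 0.9 > 0.5, so result = 0.5
(((((C → ¬B) → C) → B) → A) → D): 0.5 ≤ 0.6, so result = 1
((((((C → ¬B) → C) → B) → A) → D) → C): 1 > 0.7, so result = 0.7
(((((((C → ¬B) → C) → B) → A) → D) → C) → A): 0.7 > 0.5, so result = 0.5
¬B: Gödel ¬ of 0.9 = 0 (operand ≠ 0)
((((((((C → ¬B) → C) → B) → A) → D) → C) → A) → ¬B): 0.5 > 0, so result = 0
(((((((((C → ¬B) → C) → B) → A) → D) → C) → A) → ¬B) → D): 0 ≤ 0.6, so result = 1
¬D: Gödel ¬ of 0.6 = 0 (operand ≠ 0)
((((((((((C → ¬B) → C) → B) → A) → D) → C) → A) → ¬B) → D) → ¬D): 1 > 0, so result = 0
(((((((((((C → ¬B) → C) → B) → A) → D) → C) → A) → ¬B) → D) → ¬D) → C): 0 ≤ 0.7, so result = 1
((((((((((((C → ¬B) → C) → B) → A) → D) → C) → A) → ¬B) → D) → ¬D) → C) → C): 1 > 0.7, so result = 0.7

0.70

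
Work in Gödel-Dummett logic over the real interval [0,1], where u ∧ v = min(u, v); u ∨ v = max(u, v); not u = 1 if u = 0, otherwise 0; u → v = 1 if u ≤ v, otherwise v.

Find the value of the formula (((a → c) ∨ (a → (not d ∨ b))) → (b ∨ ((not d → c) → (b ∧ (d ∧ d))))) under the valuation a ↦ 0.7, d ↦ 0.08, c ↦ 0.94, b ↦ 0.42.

0.42

(a → c): 0.7 ≤ 0.94, so result = 1
not d: Gödel ¬ of 0.08 = 0 (operand ≠ 0)
(not d ∨ b) = max(0, 0.42) = 0.42
(a → (not d ∨ b)): 0.7 > 0.42, so result = 0.42
((a → c) ∨ (a → (not d ∨ b))) = max(1, 0.42) = 1
not d: Gödel ¬ of 0.08 = 0 (operand ≠ 0)
(not d → c): 0 ≤ 0.94, so result = 1
(d ∧ d) = min(0.08, 0.08) = 0.08
(b ∧ (d ∧ d)) = min(0.42, 0.08) = 0.08
((not d → c) → (b ∧ (d ∧ d))): 1 > 0.08, so result = 0.08
(b ∨ ((not d → c) → (b ∧ (d ∧ d)))) = max(0.42, 0.08) = 0.42
(((a → c) ∨ (a → (not d ∨ b))) → (b ∨ ((not d → c) → (b ∧ (d ∧ d))))): 1 > 0.42, so result = 0.42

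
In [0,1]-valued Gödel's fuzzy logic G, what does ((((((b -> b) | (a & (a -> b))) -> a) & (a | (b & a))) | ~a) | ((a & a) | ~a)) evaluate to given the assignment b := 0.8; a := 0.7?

0.70

(b -> b): 0.8 ≤ 0.8, so result = 1
(a -> b): 0.7 ≤ 0.8, so result = 1
(a & (a -> b)) = min(0.7, 1) = 0.7
((b -> b) | (a & (a -> b))) = max(1, 0.7) = 1
(((b -> b) | (a & (a -> b))) -> a): 1 > 0.7, so result = 0.7
(b & a) = min(0.8, 0.7) = 0.7
(a | (b & a)) = max(0.7, 0.7) = 0.7
((((b -> b) | (a & (a -> b))) -> a) & (a | (b & a))) = min(0.7, 0.7) = 0.7
~a: Gödel ¬ of 0.7 = 0 (operand ≠ 0)
(((((b -> b) | (a & (a -> b))) -> a) & (a | (b & a))) | ~a) = max(0.7, 0) = 0.7
(a & a) = min(0.7, 0.7) = 0.7
~a: Gödel ¬ of 0.7 = 0 (operand ≠ 0)
((a & a) | ~a) = max(0.7, 0) = 0.7
((((((b -> b) | (a & (a -> b))) -> a) & (a | (b & a))) | ~a) | ((a & a) | ~a)) = max(0.7, 0.7) = 0.7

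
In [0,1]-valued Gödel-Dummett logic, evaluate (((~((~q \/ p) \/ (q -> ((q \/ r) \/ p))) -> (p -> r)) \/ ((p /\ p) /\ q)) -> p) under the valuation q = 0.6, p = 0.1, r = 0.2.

~q: Gödel ¬ of 0.6 = 0 (operand ≠ 0)
(~q \/ p) = max(0, 0.1) = 0.1
(q \/ r) = max(0.6, 0.2) = 0.6
((q \/ r) \/ p) = max(0.6, 0.1) = 0.6
(q -> ((q \/ r) \/ p)): 0.6 ≤ 0.6, so result = 1
((~q \/ p) \/ (q -> ((q \/ r) \/ p))) = max(0.1, 1) = 1
~((~q \/ p) \/ (q -> ((q \/ r) \/ p))): Gödel ¬ of 1 = 0 (operand ≠ 0)
(p -> r): 0.1 ≤ 0.2, so result = 1
(~((~q \/ p) \/ (q -> ((q \/ r) \/ p))) -> (p -> r)): 0 ≤ 1, so result = 1
(p /\ p) = min(0.1, 0.1) = 0.1
((p /\ p) /\ q) = min(0.1, 0.6) = 0.1
((~((~q \/ p) \/ (q -> ((q \/ r) \/ p))) -> (p -> r)) \/ ((p /\ p) /\ q)) = max(1, 0.1) = 1
(((~((~q \/ p) \/ (q -> ((q \/ r) \/ p))) -> (p -> r)) \/ ((p /\ p) /\ q)) -> p): 1 > 0.1, so result = 0.1

0.10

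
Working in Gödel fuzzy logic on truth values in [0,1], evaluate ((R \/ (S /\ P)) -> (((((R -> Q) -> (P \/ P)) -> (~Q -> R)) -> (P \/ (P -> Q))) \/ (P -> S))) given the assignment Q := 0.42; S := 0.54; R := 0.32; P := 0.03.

1.00

(S /\ P) = min(0.54, 0.03) = 0.03
(R \/ (S /\ P)) = max(0.32, 0.03) = 0.32
(R -> Q): 0.32 ≤ 0.42, so result = 1
(P \/ P) = max(0.03, 0.03) = 0.03
((R -> Q) -> (P \/ P)): 1 > 0.03, so result = 0.03
~Q: Gödel ¬ of 0.42 = 0 (operand ≠ 0)
(~Q -> R): 0 ≤ 0.32, so result = 1
(((R -> Q) -> (P \/ P)) -> (~Q -> R)): 0.03 ≤ 1, so result = 1
(P -> Q): 0.03 ≤ 0.42, so result = 1
(P \/ (P -> Q)) = max(0.03, 1) = 1
((((R -> Q) -> (P \/ P)) -> (~Q -> R)) -> (P \/ (P -> Q))): 1 ≤ 1, so result = 1
(P -> S): 0.03 ≤ 0.54, so result = 1
(((((R -> Q) -> (P \/ P)) -> (~Q -> R)) -> (P \/ (P -> Q))) \/ (P -> S)) = max(1, 1) = 1
((R \/ (S /\ P)) -> (((((R -> Q) -> (P \/ P)) -> (~Q -> R)) -> (P \/ (P -> Q))) \/ (P -> S))): 0.32 ≤ 1, so result = 1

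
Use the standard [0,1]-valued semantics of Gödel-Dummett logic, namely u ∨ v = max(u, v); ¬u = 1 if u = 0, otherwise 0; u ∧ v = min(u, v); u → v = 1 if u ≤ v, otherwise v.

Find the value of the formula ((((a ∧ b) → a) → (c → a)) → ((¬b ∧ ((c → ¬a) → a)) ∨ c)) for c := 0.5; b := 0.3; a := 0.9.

(a ∧ b) = min(0.9, 0.3) = 0.3
((a ∧ b) → a): 0.3 ≤ 0.9, so result = 1
(c → a): 0.5 ≤ 0.9, so result = 1
(((a ∧ b) → a) → (c → a)): 1 ≤ 1, so result = 1
¬b: Gödel ¬ of 0.3 = 0 (operand ≠ 0)
¬a: Gödel ¬ of 0.9 = 0 (operand ≠ 0)
(c → ¬a): 0.5 > 0, so result = 0
((c → ¬a) → a): 0 ≤ 0.9, so result = 1
(¬b ∧ ((c → ¬a) → a)) = min(0, 1) = 0
((¬b ∧ ((c → ¬a) → a)) ∨ c) = max(0, 0.5) = 0.5
((((a ∧ b) → a) → (c → a)) → ((¬b ∧ ((c → ¬a) → a)) ∨ c)): 1 > 0.5, so result = 0.5

0.50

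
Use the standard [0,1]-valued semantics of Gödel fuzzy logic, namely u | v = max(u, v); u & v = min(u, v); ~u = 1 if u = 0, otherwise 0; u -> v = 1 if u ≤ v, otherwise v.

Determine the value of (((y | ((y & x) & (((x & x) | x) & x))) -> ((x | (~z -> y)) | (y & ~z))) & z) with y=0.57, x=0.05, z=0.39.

0.39

(y & x) = min(0.57, 0.05) = 0.05
(x & x) = min(0.05, 0.05) = 0.05
((x & x) | x) = max(0.05, 0.05) = 0.05
(((x & x) | x) & x) = min(0.05, 0.05) = 0.05
((y & x) & (((x & x) | x) & x)) = min(0.05, 0.05) = 0.05
(y | ((y & x) & (((x & x) | x) & x))) = max(0.57, 0.05) = 0.57
~z: Gödel ¬ of 0.39 = 0 (operand ≠ 0)
(~z -> y): 0 ≤ 0.57, so result = 1
(x | (~z -> y)) = max(0.05, 1) = 1
~z: Gödel ¬ of 0.39 = 0 (operand ≠ 0)
(y & ~z) = min(0.57, 0) = 0
((x | (~z -> y)) | (y & ~z)) = max(1, 0) = 1
((y | ((y & x) & (((x & x) | x) & x))) -> ((x | (~z -> y)) | (y & ~z))): 0.57 ≤ 1, so result = 1
(((y | ((y & x) & (((x & x) | x) & x))) -> ((x | (~z -> y)) | (y & ~z))) & z) = min(1, 0.39) = 0.39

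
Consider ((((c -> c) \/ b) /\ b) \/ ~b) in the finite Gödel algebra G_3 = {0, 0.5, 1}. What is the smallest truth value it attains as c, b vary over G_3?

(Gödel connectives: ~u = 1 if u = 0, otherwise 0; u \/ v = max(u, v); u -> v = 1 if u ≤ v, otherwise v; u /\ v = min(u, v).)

0.50

The minimum is attained at c = 0, b = 0.5:
  (c -> c): 0 ≤ 0, so result = 1
  ((c -> c) \/ b) = max(1, 0.5) = 1
  (((c -> c) \/ b) /\ b) = min(1, 0.5) = 0.5
  ~b: Gödel ¬ of 0.5 = 0 (operand ≠ 0)
  ((((c -> c) \/ b) /\ b) \/ ~b) = max(0.5, 0) = 0.5
Checking all 9 assignments confirms none give a value below 0.50.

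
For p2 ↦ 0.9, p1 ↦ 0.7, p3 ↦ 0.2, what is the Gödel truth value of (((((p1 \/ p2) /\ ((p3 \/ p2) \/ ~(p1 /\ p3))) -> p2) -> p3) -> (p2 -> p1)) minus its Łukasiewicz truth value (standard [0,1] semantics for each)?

Gödel evaluation:
  (p1 \/ p2) = max(0.7, 0.9) = 0.9
  (p3 \/ p2) = max(0.2, 0.9) = 0.9
  (p1 /\ p3) = min(0.7, 0.2) = 0.2
  ~(p1 /\ p3): Gödel ¬ of 0.2 = 0 (operand ≠ 0)
  ((p3 \/ p2) \/ ~(p1 /\ p3)) = max(0.9, 0) = 0.9
  ((p1 \/ p2) /\ ((p3 \/ p2) \/ ~(p1 /\ p3))) = min(0.9, 0.9) = 0.9
  (((p1 \/ p2) /\ ((p3 \/ p2) \/ ~(p1 /\ p3))) -> p2): 0.9 ≤ 0.9, so result = 1
  ((((p1 \/ p2) /\ ((p3 \/ p2) \/ ~(p1 /\ p3))) -> p2) -> p3): 1 > 0.2, so result = 0.2
  (p2 -> p1): 0.9 > 0.7, so result = 0.7
  (((((p1 \/ p2) /\ ((p3 \/ p2) \/ ~(p1 /\ p3))) -> p2) -> p3) -> (p2 -> p1)): 0.2 ≤ 0.7, so result = 1
  Gödel value = 1
Łukasiewicz evaluation:
  (p1 \/ p2) = max(0.7, 0.9) = 0.9
  (p3 \/ p2) = max(0.2, 0.9) = 0.9
  (p1 /\ p3) = min(0.7, 0.2) = 0.2
  ~(p1 /\ p3): Łukasiewicz ¬ gives 1 − 0.2 = 0.8
  ((p3 \/ p2) \/ ~(p1 /\ p3)) = max(0.9, 0.8) = 0.9
  ((p1 \/ p2) /\ ((p3 \/ p2) \/ ~(p1 /\ p3))) = min(0.9, 0.9) = 0.9
  (((p1 \/ p2) /\ ((p3 \/ p2) \/ ~(p1 /\ p3))) -> p2): min(1, 1 − 0.9 + 0.9) = 1
  ((((p1 \/ p2) /\ ((p3 \/ p2) \/ ~(p1 /\ p3))) -> p2) -> p3): min(1, 1 − 1 + 0.2) = 0.2
  (p2 -> p1): min(1, 1 − 0.9 + 0.7) = 0.8
  (((((p1 \/ p2) /\ ((p3 \/ p2) \/ ~(p1 /\ p3))) -> p2) -> p3) -> (p2 -> p1)): min(1, 1 − 0.2 + 0.8) = 1
  Łukasiewicz value = 1
Difference: 1 − 1 = 0.00

0.00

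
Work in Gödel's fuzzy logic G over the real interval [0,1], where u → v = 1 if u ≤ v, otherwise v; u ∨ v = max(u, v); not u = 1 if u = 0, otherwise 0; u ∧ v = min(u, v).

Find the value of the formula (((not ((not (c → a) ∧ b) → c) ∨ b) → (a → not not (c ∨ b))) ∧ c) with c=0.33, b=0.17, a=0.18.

(c → a): 0.33 > 0.18, so result = 0.18
not (c → a): Gödel ¬ of 0.18 = 0 (operand ≠ 0)
(not (c → a) ∧ b) = min(0, 0.17) = 0
((not (c → a) ∧ b) → c): 0 ≤ 0.33, so result = 1
not ((not (c → a) ∧ b) → c): Gödel ¬ of 1 = 0 (operand ≠ 0)
(not ((not (c → a) ∧ b) → c) ∨ b) = max(0, 0.17) = 0.17
(c ∨ b) = max(0.33, 0.17) = 0.33
not (c ∨ b): Gödel ¬ of 0.33 = 0 (operand ≠ 0)
not not (c ∨ b): Gödel ¬ of 0 = 1 (operand is 0)
(a → not not (c ∨ b)): 0.18 ≤ 1, so result = 1
((not ((not (c → a) ∧ b) → c) ∨ b) → (a → not not (c ∨ b))): 0.17 ≤ 1, so result = 1
(((not ((not (c → a) ∧ b) → c) ∨ b) → (a → not not (c ∨ b))) ∧ c) = min(1, 0.33) = 0.33

0.33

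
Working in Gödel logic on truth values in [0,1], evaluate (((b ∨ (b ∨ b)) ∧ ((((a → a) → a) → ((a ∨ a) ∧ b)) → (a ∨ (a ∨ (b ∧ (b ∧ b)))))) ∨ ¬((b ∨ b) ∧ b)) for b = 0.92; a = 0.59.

(b ∨ b) = max(0.92, 0.92) = 0.92
(b ∨ (b ∨ b)) = max(0.92, 0.92) = 0.92
(a → a): 0.59 ≤ 0.59, so result = 1
((a → a) → a): 1 > 0.59, so result = 0.59
(a ∨ a) = max(0.59, 0.59) = 0.59
((a ∨ a) ∧ b) = min(0.59, 0.92) = 0.59
(((a → a) → a) → ((a ∨ a) ∧ b)): 0.59 ≤ 0.59, so result = 1
(b ∧ b) = min(0.92, 0.92) = 0.92
(b ∧ (b ∧ b)) = min(0.92, 0.92) = 0.92
(a ∨ (b ∧ (b ∧ b))) = max(0.59, 0.92) = 0.92
(a ∨ (a ∨ (b ∧ (b ∧ b)))) = max(0.59, 0.92) = 0.92
((((a → a) → a) → ((a ∨ a) ∧ b)) → (a ∨ (a ∨ (b ∧ (b ∧ b))))): 1 > 0.92, so result = 0.92
((b ∨ (b ∨ b)) ∧ ((((a → a) → a) → ((a ∨ a) ∧ b)) → (a ∨ (a ∨ (b ∧ (b ∧ b)))))) = min(0.92, 0.92) = 0.92
(b ∨ b) = max(0.92, 0.92) = 0.92
((b ∨ b) ∧ b) = min(0.92, 0.92) = 0.92
¬((b ∨ b) ∧ b): Gödel ¬ of 0.92 = 0 (operand ≠ 0)
(((b ∨ (b ∨ b)) ∧ ((((a → a) → a) → ((a ∨ a) ∧ b)) → (a ∨ (a ∨ (b ∧ (b ∧ b)))))) ∨ ¬((b ∨ b) ∧ b)) = max(0.92, 0) = 0.92

0.92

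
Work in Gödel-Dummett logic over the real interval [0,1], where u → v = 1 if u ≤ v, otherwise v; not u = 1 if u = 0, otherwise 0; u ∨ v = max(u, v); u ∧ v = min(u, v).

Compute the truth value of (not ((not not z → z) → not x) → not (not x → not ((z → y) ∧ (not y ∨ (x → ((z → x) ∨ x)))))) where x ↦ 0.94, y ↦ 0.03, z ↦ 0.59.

not z: Gödel ¬ of 0.59 = 0 (operand ≠ 0)
not not z: Gödel ¬ of 0 = 1 (operand is 0)
(not not z → z): 1 > 0.59, so result = 0.59
not x: Gödel ¬ of 0.94 = 0 (operand ≠ 0)
((not not z → z) → not x): 0.59 > 0, so result = 0
not ((not not z → z) → not x): Gödel ¬ of 0 = 1 (operand is 0)
not x: Gödel ¬ of 0.94 = 0 (operand ≠ 0)
(z → y): 0.59 > 0.03, so result = 0.03
not y: Gödel ¬ of 0.03 = 0 (operand ≠ 0)
(z → x): 0.59 ≤ 0.94, so result = 1
((z → x) ∨ x) = max(1, 0.94) = 1
(x → ((z → x) ∨ x)): 0.94 ≤ 1, so result = 1
(not y ∨ (x → ((z → x) ∨ x))) = max(0, 1) = 1
((z → y) ∧ (not y ∨ (x → ((z → x) ∨ x)))) = min(0.03, 1) = 0.03
not ((z → y) ∧ (not y ∨ (x → ((z → x) ∨ x)))): Gödel ¬ of 0.03 = 0 (operand ≠ 0)
(not x → not ((z → y) ∧ (not y ∨ (x → ((z → x) ∨ x))))): 0 ≤ 0, so result = 1
not (not x → not ((z → y) ∧ (not y ∨ (x → ((z → x) ∨ x))))): Gödel ¬ of 1 = 0 (operand ≠ 0)
(not ((not not z → z) → not x) → not (not x → not ((z → y) ∧ (not y ∨ (x → ((z → x) ∨ x)))))): 1 > 0, so result = 0

0.00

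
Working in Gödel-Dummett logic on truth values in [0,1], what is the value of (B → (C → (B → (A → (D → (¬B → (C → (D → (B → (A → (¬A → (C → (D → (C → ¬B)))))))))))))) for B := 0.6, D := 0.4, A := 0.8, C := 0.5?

1.00

¬B: Gödel ¬ of 0.6 = 0 (operand ≠ 0)
¬A: Gödel ¬ of 0.8 = 0 (operand ≠ 0)
¬B: Gödel ¬ of 0.6 = 0 (operand ≠ 0)
(C → ¬B): 0.5 > 0, so result = 0
(D → (C → ¬B)): 0.4 > 0, so result = 0
(C → (D → (C → ¬B))): 0.5 > 0, so result = 0
(¬A → (C → (D → (C → ¬B)))): 0 ≤ 0, so result = 1
(A → (¬A → (C → (D → (C → ¬B))))): 0.8 ≤ 1, so result = 1
(B → (A → (¬A → (C → (D → (C → ¬B)))))): 0.6 ≤ 1, so result = 1
(D → (B → (A → (¬A → (C → (D → (C → ¬B))))))): 0.4 ≤ 1, so result = 1
(C → (D → (B → (A → (¬A → (C → (D → (C → ¬B)))))))): 0.5 ≤ 1, so result = 1
(¬B → (C → (D → (B → (A → (¬A → (C → (D → (C → ¬B))))))))): 0 ≤ 1, so result = 1
(D → (¬B → (C → (D → (B → (A → (¬A → (C → (D → (C → ¬B)))))))))): 0.4 ≤ 1, so result = 1
(A → (D → (¬B → (C → (D → (B → (A → (¬A → (C → (D → (C → ¬B))))))))))): 0.8 ≤ 1, so result = 1
(B → (A → (D → (¬B → (C → (D → (B → (A → (¬A → (C → (D → (C → ¬B)))))))))))): 0.6 ≤ 1, so result = 1
(C → (B → (A → (D → (¬B → (C → (D → (B → (A → (¬A → (C → (D → (C → ¬B))))))))))))): 0.5 ≤ 1, so result = 1
(B → (C → (B → (A → (D → (¬B → (C → (D → (B → (A → (¬A → (C → (D → (C → ¬B)))))))))))))): 0.6 ≤ 1, so result = 1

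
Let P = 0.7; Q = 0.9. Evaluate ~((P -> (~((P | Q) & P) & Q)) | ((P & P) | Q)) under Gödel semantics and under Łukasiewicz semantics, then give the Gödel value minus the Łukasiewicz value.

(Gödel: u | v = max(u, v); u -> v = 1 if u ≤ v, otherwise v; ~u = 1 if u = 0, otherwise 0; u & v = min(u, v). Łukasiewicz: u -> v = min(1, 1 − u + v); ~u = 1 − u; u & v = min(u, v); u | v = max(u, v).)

Gödel evaluation:
  (P | Q) = max(0.7, 0.9) = 0.9
  ((P | Q) & P) = min(0.9, 0.7) = 0.7
  ~((P | Q) & P): Gödel ¬ of 0.7 = 0 (operand ≠ 0)
  (~((P | Q) & P) & Q) = min(0, 0.9) = 0
  (P -> (~((P | Q) & P) & Q)): 0.7 > 0, so result = 0
  (P & P) = min(0.7, 0.7) = 0.7
  ((P & P) | Q) = max(0.7, 0.9) = 0.9
  ((P -> (~((P | Q) & P) & Q)) | ((P & P) | Q)) = max(0, 0.9) = 0.9
  ~((P -> (~((P | Q) & P) & Q)) | ((P & P) | Q)): Gödel ¬ of 0.9 = 0 (operand ≠ 0)
  Gödel value = 0
Łukasiewicz evaluation:
  (P | Q) = max(0.7, 0.9) = 0.9
  ((P | Q) & P) = min(0.9, 0.7) = 0.7
  ~((P | Q) & P): Łukasiewicz ¬ gives 1 − 0.7 = 0.3
  (~((P | Q) & P) & Q) = min(0.3, 0.9) = 0.3
  (P -> (~((P | Q) & P) & Q)): min(1, 1 − 0.7 + 0.3) = 0.6
  (P & P) = min(0.7, 0.7) = 0.7
  ((P & P) | Q) = max(0.7, 0.9) = 0.9
  ((P -> (~((P | Q) & P) & Q)) | ((P & P) | Q)) = max(0.6, 0.9) = 0.9
  ~((P -> (~((P | Q) & P) & Q)) | ((P & P) | Q)): Łukasiewicz ¬ gives 1 − 0.9 = 0.1
  Łukasiewicz value = 0.1
Difference: 0 − 0.1 = -0.10

-0.10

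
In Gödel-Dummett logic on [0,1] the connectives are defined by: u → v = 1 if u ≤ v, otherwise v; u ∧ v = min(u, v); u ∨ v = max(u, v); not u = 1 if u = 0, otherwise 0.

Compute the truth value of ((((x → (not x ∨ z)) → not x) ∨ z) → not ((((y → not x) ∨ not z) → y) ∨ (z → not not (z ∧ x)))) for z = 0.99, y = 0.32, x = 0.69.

0.00

not x: Gödel ¬ of 0.69 = 0 (operand ≠ 0)
(not x ∨ z) = max(0, 0.99) = 0.99
(x → (not x ∨ z)): 0.69 ≤ 0.99, so result = 1
not x: Gödel ¬ of 0.69 = 0 (operand ≠ 0)
((x → (not x ∨ z)) → not x): 1 > 0, so result = 0
(((x → (not x ∨ z)) → not x) ∨ z) = max(0, 0.99) = 0.99
not x: Gödel ¬ of 0.69 = 0 (operand ≠ 0)
(y → not x): 0.32 > 0, so result = 0
not z: Gödel ¬ of 0.99 = 0 (operand ≠ 0)
((y → not x) ∨ not z) = max(0, 0) = 0
(((y → not x) ∨ not z) → y): 0 ≤ 0.32, so result = 1
(z ∧ x) = min(0.99, 0.69) = 0.69
not (z ∧ x): Gödel ¬ of 0.69 = 0 (operand ≠ 0)
not not (z ∧ x): Gödel ¬ of 0 = 1 (operand is 0)
(z → not not (z ∧ x)): 0.99 ≤ 1, so result = 1
((((y → not x) ∨ not z) → y) ∨ (z → not not (z ∧ x))) = max(1, 1) = 1
not ((((y → not x) ∨ not z) → y) ∨ (z → not not (z ∧ x))): Gödel ¬ of 1 = 0 (operand ≠ 0)
((((x → (not x ∨ z)) → not x) ∨ z) → not ((((y → not x) ∨ not z) → y) ∨ (z → not not (z ∧ x)))): 0.99 > 0, so result = 0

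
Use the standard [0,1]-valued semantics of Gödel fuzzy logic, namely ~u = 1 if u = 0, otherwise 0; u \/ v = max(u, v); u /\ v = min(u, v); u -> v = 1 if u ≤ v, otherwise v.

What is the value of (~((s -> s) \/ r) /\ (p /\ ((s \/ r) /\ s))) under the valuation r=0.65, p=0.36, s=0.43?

(s -> s): 0.43 ≤ 0.43, so result = 1
((s -> s) \/ r) = max(1, 0.65) = 1
~((s -> s) \/ r): Gödel ¬ of 1 = 0 (operand ≠ 0)
(s \/ r) = max(0.43, 0.65) = 0.65
((s \/ r) /\ s) = min(0.65, 0.43) = 0.43
(p /\ ((s \/ r) /\ s)) = min(0.36, 0.43) = 0.36
(~((s -> s) \/ r) /\ (p /\ ((s \/ r) /\ s))) = min(0, 0.36) = 0

0.00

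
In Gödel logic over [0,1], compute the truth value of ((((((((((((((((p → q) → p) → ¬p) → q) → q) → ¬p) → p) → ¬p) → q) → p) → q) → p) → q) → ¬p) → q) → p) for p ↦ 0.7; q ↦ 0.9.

0.70

(p → q): 0.7 ≤ 0.9, so result = 1
((p → q) → p): 1 > 0.7, so result = 0.7
¬p: Gödel ¬ of 0.7 = 0 (operand ≠ 0)
(((p → q) → p) → ¬p): 0.7 > 0, so result = 0
((((p → q) → p) → ¬p) → q): 0 ≤ 0.9, so result = 1
(((((p → q) → p) → ¬p) → q) → q): 1 > 0.9, so result = 0.9
¬p: Gödel ¬ of 0.7 = 0 (operand ≠ 0)
((((((p → q) → p) → ¬p) → q) → q) → ¬p): 0.9 > 0, so result = 0
(((((((p → q) → p) → ¬p) → q) → q) → ¬p) → p): 0 ≤ 0.7, so result = 1
¬p: Gödel ¬ of 0.7 = 0 (operand ≠ 0)
((((((((p → q) → p) → ¬p) → q) → q) → ¬p) → p) → ¬p): 1 > 0, so result = 0
(((((((((p → q) → p) → ¬p) → q) → q) → ¬p) → p) → ¬p) → q): 0 ≤ 0.9, so result = 1
((((((((((p → q) → p) → ¬p) → q) → q) → ¬p) → p) → ¬p) → q) → p): 1 > 0.7, so result = 0.7
(((((((((((p → q) → p) → ¬p) → q) → q) → ¬p) → p) → ¬p) → q) → p) → q): 0.7 ≤ 0.9, so result = 1
((((((((((((p → q) → p) → ¬p) → q) → q) → ¬p) → p) → ¬p) → q) → p) → q) → p): 1 > 0.7, so result = 0.7
(((((((((((((p → q) → p) → ¬p) → q) → q) → ¬p) → p) → ¬p) → q) → p) → q) → p) → q): 0.7 ≤ 0.9, so result = 1
¬p: Gödel ¬ of 0.7 = 0 (operand ≠ 0)
((((((((((((((p → q) → p) → ¬p) → q) → q) → ¬p) → p) → ¬p) → q) → p) → q) → p) → q) → ¬p): 1 > 0, so result = 0
(((((((((((((((p → q) → p) → ¬p) → q) → q) → ¬p) → p) → ¬p) → q) → p) → q) → p) → q) → ¬p) → q): 0 ≤ 0.9, so result = 1
((((((((((((((((p → q) → p) → ¬p) → q) → q) → ¬p) → p) → ¬p) → q) → p) → q) → p) → q) → ¬p) → q) → p): 1 > 0.7, so result = 0.7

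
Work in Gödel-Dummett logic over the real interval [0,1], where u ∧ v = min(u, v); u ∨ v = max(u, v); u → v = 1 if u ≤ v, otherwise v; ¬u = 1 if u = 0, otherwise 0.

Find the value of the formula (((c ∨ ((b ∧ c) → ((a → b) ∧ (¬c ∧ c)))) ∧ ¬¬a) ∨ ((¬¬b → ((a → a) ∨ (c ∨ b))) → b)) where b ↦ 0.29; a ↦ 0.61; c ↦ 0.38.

0.38

(b ∧ c) = min(0.29, 0.38) = 0.29
(a → b): 0.61 > 0.29, so result = 0.29
¬c: Gödel ¬ of 0.38 = 0 (operand ≠ 0)
(¬c ∧ c) = min(0, 0.38) = 0
((a → b) ∧ (¬c ∧ c)) = min(0.29, 0) = 0
((b ∧ c) → ((a → b) ∧ (¬c ∧ c))): 0.29 > 0, so result = 0
(c ∨ ((b ∧ c) → ((a → b) ∧ (¬c ∧ c)))) = max(0.38, 0) = 0.38
¬a: Gödel ¬ of 0.61 = 0 (operand ≠ 0)
¬¬a: Gödel ¬ of 0 = 1 (operand is 0)
((c ∨ ((b ∧ c) → ((a → b) ∧ (¬c ∧ c)))) ∧ ¬¬a) = min(0.38, 1) = 0.38
¬b: Gödel ¬ of 0.29 = 0 (operand ≠ 0)
¬¬b: Gödel ¬ of 0 = 1 (operand is 0)
(a → a): 0.61 ≤ 0.61, so result = 1
(c ∨ b) = max(0.38, 0.29) = 0.38
((a → a) ∨ (c ∨ b)) = max(1, 0.38) = 1
(¬¬b → ((a → a) ∨ (c ∨ b))): 1 ≤ 1, so result = 1
((¬¬b → ((a → a) ∨ (c ∨ b))) → b): 1 > 0.29, so result = 0.29
(((c ∨ ((b ∧ c) → ((a → b) ∧ (¬c ∧ c)))) ∧ ¬¬a) ∨ ((¬¬b → ((a → a) ∨ (c ∨ b))) → b)) = max(0.38, 0.29) = 0.38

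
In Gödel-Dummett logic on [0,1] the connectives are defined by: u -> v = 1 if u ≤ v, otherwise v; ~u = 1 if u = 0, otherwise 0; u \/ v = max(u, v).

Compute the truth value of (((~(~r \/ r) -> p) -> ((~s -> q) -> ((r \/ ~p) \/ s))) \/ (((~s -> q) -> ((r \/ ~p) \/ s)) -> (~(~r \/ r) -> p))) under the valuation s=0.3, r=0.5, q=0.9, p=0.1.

1.00

~r: Gödel ¬ of 0.5 = 0 (operand ≠ 0)
(~r \/ r) = max(0, 0.5) = 0.5
~(~r \/ r): Gödel ¬ of 0.5 = 0 (operand ≠ 0)
(~(~r \/ r) -> p): 0 ≤ 0.1, so result = 1
~s: Gödel ¬ of 0.3 = 0 (operand ≠ 0)
(~s -> q): 0 ≤ 0.9, so result = 1
~p: Gödel ¬ of 0.1 = 0 (operand ≠ 0)
(r \/ ~p) = max(0.5, 0) = 0.5
((r \/ ~p) \/ s) = max(0.5, 0.3) = 0.5
((~s -> q) -> ((r \/ ~p) \/ s)): 1 > 0.5, so result = 0.5
((~(~r \/ r) -> p) -> ((~s -> q) -> ((r \/ ~p) \/ s))): 1 > 0.5, so result = 0.5
~s: Gödel ¬ of 0.3 = 0 (operand ≠ 0)
(~s -> q): 0 ≤ 0.9, so result = 1
~p: Gödel ¬ of 0.1 = 0 (operand ≠ 0)
(r \/ ~p) = max(0.5, 0) = 0.5
((r \/ ~p) \/ s) = max(0.5, 0.3) = 0.5
((~s -> q) -> ((r \/ ~p) \/ s)): 1 > 0.5, so result = 0.5
~r: Gödel ¬ of 0.5 = 0 (operand ≠ 0)
(~r \/ r) = max(0, 0.5) = 0.5
~(~r \/ r): Gödel ¬ of 0.5 = 0 (operand ≠ 0)
(~(~r \/ r) -> p): 0 ≤ 0.1, so result = 1
(((~s -> q) -> ((r \/ ~p) \/ s)) -> (~(~r \/ r) -> p)): 0.5 ≤ 1, so result = 1
(((~(~r \/ r) -> p) -> ((~s -> q) -> ((r \/ ~p) \/ s))) \/ (((~s -> q) -> ((r \/ ~p) \/ s)) -> (~(~r \/ r) -> p))) = max(0.5, 1) = 1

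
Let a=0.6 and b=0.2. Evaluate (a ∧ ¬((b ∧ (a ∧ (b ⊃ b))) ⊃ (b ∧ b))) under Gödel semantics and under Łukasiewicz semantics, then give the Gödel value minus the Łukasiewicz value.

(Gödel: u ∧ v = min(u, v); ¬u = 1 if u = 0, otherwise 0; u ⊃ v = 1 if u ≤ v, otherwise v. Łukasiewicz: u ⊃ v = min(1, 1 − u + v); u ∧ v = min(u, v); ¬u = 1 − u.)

0.00

Gödel evaluation:
  (b ⊃ b): 0.2 ≤ 0.2, so result = 1
  (a ∧ (b ⊃ b)) = min(0.6, 1) = 0.6
  (b ∧ (a ∧ (b ⊃ b))) = min(0.2, 0.6) = 0.2
  (b ∧ b) = min(0.2, 0.2) = 0.2
  ((b ∧ (a ∧ (b ⊃ b))) ⊃ (b ∧ b)): 0.2 ≤ 0.2, so result = 1
  ¬((b ∧ (a ∧ (b ⊃ b))) ⊃ (b ∧ b)): Gödel ¬ of 1 = 0 (operand ≠ 0)
  (a ∧ ¬((b ∧ (a ∧ (b ⊃ b))) ⊃ (b ∧ b))) = min(0.6, 0) = 0
  Gödel value = 0
Łukasiewicz evaluation:
  (b ⊃ b): min(1, 1 − 0.2 + 0.2) = 1
  (a ∧ (b ⊃ b)) = min(0.6, 1) = 0.6
  (b ∧ (a ∧ (b ⊃ b))) = min(0.2, 0.6) = 0.2
  (b ∧ b) = min(0.2, 0.2) = 0.2
  ((b ∧ (a ∧ (b ⊃ b))) ⊃ (b ∧ b)): min(1, 1 − 0.2 + 0.2) = 1
  ¬((b ∧ (a ∧ (b ⊃ b))) ⊃ (b ∧ b)): Łukasiewicz ¬ gives 1 − 1 = 0
  (a ∧ ¬((b ∧ (a ∧ (b ⊃ b))) ⊃ (b ∧ b))) = min(0.6, 0) = 0
  Łukasiewicz value = 0
Difference: 0 − 0 = 0.00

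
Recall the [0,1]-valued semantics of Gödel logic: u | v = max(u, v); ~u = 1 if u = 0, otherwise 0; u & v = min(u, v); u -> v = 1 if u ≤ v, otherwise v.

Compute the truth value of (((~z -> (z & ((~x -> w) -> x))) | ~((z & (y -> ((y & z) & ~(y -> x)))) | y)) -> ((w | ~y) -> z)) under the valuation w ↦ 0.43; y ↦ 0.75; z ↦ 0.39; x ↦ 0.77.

0.39

~z: Gödel ¬ of 0.39 = 0 (operand ≠ 0)
~x: Gödel ¬ of 0.77 = 0 (operand ≠ 0)
(~x -> w): 0 ≤ 0.43, so result = 1
((~x -> w) -> x): 1 > 0.77, so result = 0.77
(z & ((~x -> w) -> x)) = min(0.39, 0.77) = 0.39
(~z -> (z & ((~x -> w) -> x))): 0 ≤ 0.39, so result = 1
(y & z) = min(0.75, 0.39) = 0.39
(y -> x): 0.75 ≤ 0.77, so result = 1
~(y -> x): Gödel ¬ of 1 = 0 (operand ≠ 0)
((y & z) & ~(y -> x)) = min(0.39, 0) = 0
(y -> ((y & z) & ~(y -> x))): 0.75 > 0, so result = 0
(z & (y -> ((y & z) & ~(y -> x)))) = min(0.39, 0) = 0
((z & (y -> ((y & z) & ~(y -> x)))) | y) = max(0, 0.75) = 0.75
~((z & (y -> ((y & z) & ~(y -> x)))) | y): Gödel ¬ of 0.75 = 0 (operand ≠ 0)
((~z -> (z & ((~x -> w) -> x))) | ~((z & (y -> ((y & z) & ~(y -> x)))) | y)) = max(1, 0) = 1
~y: Gödel ¬ of 0.75 = 0 (operand ≠ 0)
(w | ~y) = max(0.43, 0) = 0.43
((w | ~y) -> z): 0.43 > 0.39, so result = 0.39
(((~z -> (z & ((~x -> w) -> x))) | ~((z & (y -> ((y & z) & ~(y -> x)))) | y)) -> ((w | ~y) -> z)): 1 > 0.39, so result = 0.39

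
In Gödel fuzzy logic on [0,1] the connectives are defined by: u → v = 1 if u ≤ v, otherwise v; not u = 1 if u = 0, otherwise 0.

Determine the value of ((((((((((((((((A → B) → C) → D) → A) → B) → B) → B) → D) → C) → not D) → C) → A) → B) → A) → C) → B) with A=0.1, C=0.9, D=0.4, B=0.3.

0.30

(A → B): 0.1 ≤ 0.3, so result = 1
((A → B) → C): 1 > 0.9, so result = 0.9
(((A → B) → C) → D): 0.9 > 0.4, so result = 0.4
((((A → B) → C) → D) → A): 0.4 > 0.1, so result = 0.1
(((((A → B) → C) → D) → A) → B): 0.1 ≤ 0.3, so result = 1
((((((A → B) → C) → D) → A) → B) → B): 1 > 0.3, so result = 0.3
(((((((A → B) → C) → D) → A) → B) → B) → B): 0.3 ≤ 0.3, so result = 1
((((((((A → B) → C) → D) → A) → B) → B) → B) → D): 1 > 0.4, so result = 0.4
(((((((((A → B) → C) → D) → A) → B) → B) → B) → D) → C): 0.4 ≤ 0.9, so result = 1
not D: Gödel ¬ of 0.4 = 0 (operand ≠ 0)
((((((((((A → B) → C) → D) → A) → B) → B) → B) → D) → C) → not D): 1 > 0, so result = 0
(((((((((((A → B) → C) → D) → A) → B) → B) → B) → D) → C) → not D) → C): 0 ≤ 0.9, so result = 1
((((((((((((A → B) → C) → D) → A) → B) → B) → B) → D) → C) → not D) → C) → A): 1 > 0.1, so result = 0.1
(((((((((((((A → B) → C) → D) → A) → B) → B) → B) → D) → C) → not D) → C) → A) → B): 0.1 ≤ 0.3, so result = 1
((((((((((((((A → B) → C) → D) → A) → B) → B) → B) → D) → C) → not D) → C) → A) → B) → A): 1 > 0.1, so result = 0.1
(((((((((((((((A → B) → C) → D) → A) → B) → B) → B) → D) → C) → not D) → C) → A) → B) → A) → C): 0.1 ≤ 0.9, so result = 1
((((((((((((((((A → B) → C) → D) → A) → B) → B) → B) → D) → C) → not D) → C) → A) → B) → A) → C) → B): 1 > 0.3, so result = 0.3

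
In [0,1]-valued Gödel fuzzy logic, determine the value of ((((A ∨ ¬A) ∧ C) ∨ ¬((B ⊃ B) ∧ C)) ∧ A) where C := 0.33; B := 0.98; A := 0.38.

¬A: Gödel ¬ of 0.38 = 0 (operand ≠ 0)
(A ∨ ¬A) = max(0.38, 0) = 0.38
((A ∨ ¬A) ∧ C) = min(0.38, 0.33) = 0.33
(B ⊃ B): 0.98 ≤ 0.98, so result = 1
((B ⊃ B) ∧ C) = min(1, 0.33) = 0.33
¬((B ⊃ B) ∧ C): Gödel ¬ of 0.33 = 0 (operand ≠ 0)
(((A ∨ ¬A) ∧ C) ∨ ¬((B ⊃ B) ∧ C)) = max(0.33, 0) = 0.33
((((A ∨ ¬A) ∧ C) ∨ ¬((B ⊃ B) ∧ C)) ∧ A) = min(0.33, 0.38) = 0.33

0.33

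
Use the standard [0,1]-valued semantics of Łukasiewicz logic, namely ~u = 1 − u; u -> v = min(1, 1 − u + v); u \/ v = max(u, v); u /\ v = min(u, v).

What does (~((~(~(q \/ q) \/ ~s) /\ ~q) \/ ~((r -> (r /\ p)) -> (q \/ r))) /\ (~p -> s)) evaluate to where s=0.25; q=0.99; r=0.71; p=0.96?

(q \/ q) = max(0.99, 0.99) = 0.99
~(q \/ q): Łukasiewicz ¬ gives 1 − 0.99 = 0.01
~s: Łukasiewicz ¬ gives 1 − 0.25 = 0.75
(~(q \/ q) \/ ~s) = max(0.01, 0.75) = 0.75
~(~(q \/ q) \/ ~s): Łukasiewicz ¬ gives 1 − 0.75 = 0.25
~q: Łukasiewicz ¬ gives 1 − 0.99 = 0.01
(~(~(q \/ q) \/ ~s) /\ ~q) = min(0.25, 0.01) = 0.01
(r /\ p) = min(0.71, 0.96) = 0.71
(r -> (r /\ p)): min(1, 1 − 0.71 + 0.71) = 1
(q \/ r) = max(0.99, 0.71) = 0.99
((r -> (r /\ p)) -> (q \/ r)): min(1, 1 − 1 + 0.99) = 0.99
~((r -> (r /\ p)) -> (q \/ r)): Łukasiewicz ¬ gives 1 − 0.99 = 0.01
((~(~(q \/ q) \/ ~s) /\ ~q) \/ ~((r -> (r /\ p)) -> (q \/ r))) = max(0.01, 0.01) = 0.01
~((~(~(q \/ q) \/ ~s) /\ ~q) \/ ~((r -> (r /\ p)) -> (q \/ r))): Łukasiewicz ¬ gives 1 − 0.01 = 0.99
~p: Łukasiewicz ¬ gives 1 − 0.96 = 0.04
(~p -> s): min(1, 1 − 0.04 + 0.25) = 1
(~((~(~(q \/ q) \/ ~s) /\ ~q) \/ ~((r -> (r /\ p)) -> (q \/ r))) /\ (~p -> s)) = min(0.99, 1) = 0.99

0.99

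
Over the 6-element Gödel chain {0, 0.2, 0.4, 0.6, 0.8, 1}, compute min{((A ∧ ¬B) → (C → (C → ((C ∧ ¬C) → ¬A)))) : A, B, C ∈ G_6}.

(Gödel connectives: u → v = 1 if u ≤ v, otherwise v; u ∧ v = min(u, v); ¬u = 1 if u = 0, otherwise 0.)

1.00

Every assignment gives 1. For instance at A = 0, B = 0, C = 0:
  ¬B: Gödel ¬ of 0 = 1 (operand is 0)
  (A ∧ ¬B) = min(0, 1) = 0
  ¬C: Gödel ¬ of 0 = 1 (operand is 0)
  (C ∧ ¬C) = min(0, 1) = 0
  ¬A: Gödel ¬ of 0 = 1 (operand is 0)
  ((C ∧ ¬C) → ¬A): 0 ≤ 1, so result = 1
  (C → ((C ∧ ¬C) → ¬A)): 0 ≤ 1, so result = 1
  (C → (C → ((C ∧ ¬C) → ¬A))): 0 ≤ 1, so result = 1
  ((A ∧ ¬B) → (C → (C → ((C ∧ ¬C) → ¬A)))): 0 ≤ 1, so result = 1
All 216 assignments give value 1 — the formula is a G_6-tautology.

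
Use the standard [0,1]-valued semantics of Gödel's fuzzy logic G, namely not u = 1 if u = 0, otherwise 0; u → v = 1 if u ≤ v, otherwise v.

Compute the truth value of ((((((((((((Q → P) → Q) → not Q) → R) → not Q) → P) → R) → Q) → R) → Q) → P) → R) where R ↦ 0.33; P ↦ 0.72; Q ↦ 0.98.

0.33

(Q → P): 0.98 > 0.72, so result = 0.72
((Q → P) → Q): 0.72 ≤ 0.98, so result = 1
not Q: Gödel ¬ of 0.98 = 0 (operand ≠ 0)
(((Q → P) → Q) → not Q): 1 > 0, so result = 0
((((Q → P) → Q) → not Q) → R): 0 ≤ 0.33, so result = 1
not Q: Gödel ¬ of 0.98 = 0 (operand ≠ 0)
(((((Q → P) → Q) → not Q) → R) → not Q): 1 > 0, so result = 0
((((((Q → P) → Q) → not Q) → R) → not Q) → P): 0 ≤ 0.72, so result = 1
(((((((Q → P) → Q) → not Q) → R) → not Q) → P) → R): 1 > 0.33, so result = 0.33
((((((((Q → P) → Q) → not Q) → R) → not Q) → P) → R) → Q): 0.33 ≤ 0.98, so result = 1
(((((((((Q → P) → Q) → not Q) → R) → not Q) → P) → R) → Q) → R): 1 > 0.33, so result = 0.33
((((((((((Q → P) → Q) → not Q) → R) → not Q) → P) → R) → Q) → R) → Q): 0.33 ≤ 0.98, so result = 1
(((((((((((Q → P) → Q) → not Q) → R) → not Q) → P) → R) → Q) → R) → Q) → P): 1 > 0.72, so result = 0.72
((((((((((((Q → P) → Q) → not Q) → R) → not Q) → P) → R) → Q) → R) → Q) → P) → R): 0.72 > 0.33, so result = 0.33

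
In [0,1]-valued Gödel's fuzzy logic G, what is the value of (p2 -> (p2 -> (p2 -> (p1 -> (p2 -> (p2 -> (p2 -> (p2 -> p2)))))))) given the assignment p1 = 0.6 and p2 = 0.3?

(p2 -> p2): 0.3 ≤ 0.3, so result = 1
(p2 -> (p2 -> p2)): 0.3 ≤ 1, so result = 1
(p2 -> (p2 -> (p2 -> p2))): 0.3 ≤ 1, so result = 1
(p2 -> (p2 -> (p2 -> (p2 -> p2)))): 0.3 ≤ 1, so result = 1
(p1 -> (p2 -> (p2 -> (p2 -> (p2 -> p2))))): 0.6 ≤ 1, so result = 1
(p2 -> (p1 -> (p2 -> (p2 -> (p2 -> (p2 -> p2)))))): 0.3 ≤ 1, so result = 1
(p2 -> (p2 -> (p1 -> (p2 -> (p2 -> (p2 -> (p2 -> p2))))))): 0.3 ≤ 1, so result = 1
(p2 -> (p2 -> (p2 -> (p1 -> (p2 -> (p2 -> (p2 -> (p2 -> p2)))))))): 0.3 ≤ 1, so result = 1

1.00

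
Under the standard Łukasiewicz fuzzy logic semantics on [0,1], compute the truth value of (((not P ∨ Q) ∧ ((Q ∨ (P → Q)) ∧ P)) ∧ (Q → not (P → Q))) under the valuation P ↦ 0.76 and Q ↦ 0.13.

0.24

not P: Łukasiewicz ¬ gives 1 − 0.76 = 0.24
(not P ∨ Q) = max(0.24, 0.13) = 0.24
(P → Q): min(1, 1 − 0.76 + 0.13) = 0.37
(Q ∨ (P → Q)) = max(0.13, 0.37) = 0.37
((Q ∨ (P → Q)) ∧ P) = min(0.37, 0.76) = 0.37
((not P ∨ Q) ∧ ((Q ∨ (P → Q)) ∧ P)) = min(0.24, 0.37) = 0.24
(P → Q): min(1, 1 − 0.76 + 0.13) = 0.37
not (P → Q): Łukasiewicz ¬ gives 1 − 0.37 = 0.63
(Q → not (P → Q)): min(1, 1 − 0.13 + 0.63) = 1
(((not P ∨ Q) ∧ ((Q ∨ (P → Q)) ∧ P)) ∧ (Q → not (P → Q))) = min(0.24, 1) = 0.24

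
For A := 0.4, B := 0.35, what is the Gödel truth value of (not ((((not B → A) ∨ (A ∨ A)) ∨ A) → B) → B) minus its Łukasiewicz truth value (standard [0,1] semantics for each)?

Gödel evaluation:
  not B: Gödel ¬ of 0.35 = 0 (operand ≠ 0)
  (not B → A): 0 ≤ 0.4, so result = 1
  (A ∨ A) = max(0.4, 0.4) = 0.4
  ((not B → A) ∨ (A ∨ A)) = max(1, 0.4) = 1
  (((not B → A) ∨ (A ∨ A)) ∨ A) = max(1, 0.4) = 1
  ((((not B → A) ∨ (A ∨ A)) ∨ A) → B): 1 > 0.35, so result = 0.35
  not ((((not B → A) ∨ (A ∨ A)) ∨ A) → B): Gödel ¬ of 0.35 = 0 (operand ≠ 0)
  (not ((((not B → A) ∨ (A ∨ A)) ∨ A) → B) → B): 0 ≤ 0.35, so result = 1
  Gödel value = 1
Łukasiewicz evaluation:
  not B: Łukasiewicz ¬ gives 1 − 0.35 = 0.65
  (not B → A): min(1, 1 − 0.65 + 0.4) = 0.75
  (A ∨ A) = max(0.4, 0.4) = 0.4
  ((not B → A) ∨ (A ∨ A)) = max(0.75, 0.4) = 0.75
  (((not B → A) ∨ (A ∨ A)) ∨ A) = max(0.75, 0.4) = 0.75
  ((((not B → A) ∨ (A ∨ A)) ∨ A) → B): min(1, 1 − 0.75 + 0.35) = 0.6
  not ((((not B → A) ∨ (A ∨ A)) ∨ A) → B): Łukasiewicz ¬ gives 1 − 0.6 = 0.4
  (not ((((not B → A) ∨ (A ∨ A)) ∨ A) → B) → B): min(1, 1 − 0.4 + 0.35) = 0.95
  Łukasiewicz value = 0.95
Difference: 1 − 0.95 = 0.05

0.05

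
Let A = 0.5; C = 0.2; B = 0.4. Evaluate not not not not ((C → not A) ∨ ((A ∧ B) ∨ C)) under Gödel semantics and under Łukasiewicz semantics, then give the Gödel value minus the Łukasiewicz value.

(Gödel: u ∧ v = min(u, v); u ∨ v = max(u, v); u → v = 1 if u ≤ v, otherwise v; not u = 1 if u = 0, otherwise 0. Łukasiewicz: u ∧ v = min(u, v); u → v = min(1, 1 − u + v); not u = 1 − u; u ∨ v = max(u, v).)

0.00

Gödel evaluation:
  not A: Gödel ¬ of 0.5 = 0 (operand ≠ 0)
  (C → not A): 0.2 > 0, so result = 0
  (A ∧ B) = min(0.5, 0.4) = 0.4
  ((A ∧ B) ∨ C) = max(0.4, 0.2) = 0.4
  ((C → not A) ∨ ((A ∧ B) ∨ C)) = max(0, 0.4) = 0.4
  not ((C → not A) ∨ ((A ∧ B) ∨ C)): Gödel ¬ of 0.4 = 0 (operand ≠ 0)
  not not ((C → not A) ∨ ((A ∧ B) ∨ C)): Gödel ¬ of 0 = 1 (operand is 0)
  not not not ((C → not A) ∨ ((A ∧ B) ∨ C)): Gödel ¬ of 1 = 0 (operand ≠ 0)
  not not not not ((C → not A) ∨ ((A ∧ B) ∨ C)): Gödel ¬ of 0 = 1 (operand is 0)
  Gödel value = 1
Łukasiewicz evaluation:
  not A: Łukasiewicz ¬ gives 1 − 0.5 = 0.5
  (C → not A): min(1, 1 − 0.2 + 0.5) = 1
  (A ∧ B) = min(0.5, 0.4) = 0.4
  ((A ∧ B) ∨ C) = max(0.4, 0.2) = 0.4
  ((C → not A) ∨ ((A ∧ B) ∨ C)) = max(1, 0.4) = 1
  not ((C → not A) ∨ ((A ∧ B) ∨ C)): Łukasiewicz ¬ gives 1 − 1 = 0
  not not ((C → not A) ∨ ((A ∧ B) ∨ C)): Łukasiewicz ¬ gives 1 − 0 = 1
  not not not ((C → not A) ∨ ((A ∧ B) ∨ C)): Łukasiewicz ¬ gives 1 − 1 = 0
  not not not not ((C → not A) ∨ ((A ∧ B) ∨ C)): Łukasiewicz ¬ gives 1 − 0 = 1
  Łukasiewicz value = 1
Difference: 1 − 1 = 0.00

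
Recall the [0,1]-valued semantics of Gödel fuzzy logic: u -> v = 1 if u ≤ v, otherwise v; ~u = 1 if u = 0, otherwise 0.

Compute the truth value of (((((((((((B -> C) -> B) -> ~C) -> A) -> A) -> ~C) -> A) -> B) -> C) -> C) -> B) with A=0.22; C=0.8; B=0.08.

0.08

(B -> C): 0.08 ≤ 0.8, so result = 1
((B -> C) -> B): 1 > 0.08, so result = 0.08
~C: Gödel ¬ of 0.8 = 0 (operand ≠ 0)
(((B -> C) -> B) -> ~C): 0.08 > 0, so result = 0
((((B -> C) -> B) -> ~C) -> A): 0 ≤ 0.22, so result = 1
(((((B -> C) -> B) -> ~C) -> A) -> A): 1 > 0.22, so result = 0.22
~C: Gödel ¬ of 0.8 = 0 (operand ≠ 0)
((((((B -> C) -> B) -> ~C) -> A) -> A) -> ~C): 0.22 > 0, so result = 0
(((((((B -> C) -> B) -> ~C) -> A) -> A) -> ~C) -> A): 0 ≤ 0.22, so result = 1
((((((((B -> C) -> B) -> ~C) -> A) -> A) -> ~C) -> A) -> B): 1 > 0.08, so result = 0.08
(((((((((B -> C) -> B) -> ~C) -> A) -> A) -> ~C) -> A) -> B) -> C): 0.08 ≤ 0.8, so result = 1
((((((((((B -> C) -> B) -> ~C) -> A) -> A) -> ~C) -> A) -> B) -> C) -> C): 1 > 0.8, so result = 0.8
(((((((((((B -> C) -> B) -> ~C) -> A) -> A) -> ~C) -> A) -> B) -> C) -> C) -> B): 0.8 > 0.08, so result = 0.08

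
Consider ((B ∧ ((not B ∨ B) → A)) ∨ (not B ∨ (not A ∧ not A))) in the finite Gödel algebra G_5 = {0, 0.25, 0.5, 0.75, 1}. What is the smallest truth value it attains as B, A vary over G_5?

0.25

The minimum is attained at B = 0.25, A = 0.25:
  not B: Gödel ¬ of 0.25 = 0 (operand ≠ 0)
  (not B ∨ B) = max(0, 0.25) = 0.25
  ((not B ∨ B) → A): 0.25 ≤ 0.25, so result = 1
  (B ∧ ((not B ∨ B) → A)) = min(0.25, 1) = 0.25
  not B: Gödel ¬ of 0.25 = 0 (operand ≠ 0)
  not A: Gödel ¬ of 0.25 = 0 (operand ≠ 0)
  not A: Gödel ¬ of 0.25 = 0 (operand ≠ 0)
  (not A ∧ not A) = min(0, 0) = 0
  (not B ∨ (not A ∧ not A)) = max(0, 0) = 0
  ((B ∧ ((not B ∨ B) → A)) ∨ (not B ∨ (not A ∧ not A))) = max(0.25, 0) = 0.25
Checking all 25 assignments confirms none give a value below 0.25.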